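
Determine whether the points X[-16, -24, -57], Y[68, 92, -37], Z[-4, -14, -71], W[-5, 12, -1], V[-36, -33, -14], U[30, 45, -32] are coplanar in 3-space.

The plane through X, Y, Z has normal n = XY × XZ = (-1824, 1416, -552) and equation n·P = 26664.
Checking the remaining points: n·W = 26664, n·V = 26664, n·U = 26664.
All equal 26664, so all 6 points lie in one plane.

Yes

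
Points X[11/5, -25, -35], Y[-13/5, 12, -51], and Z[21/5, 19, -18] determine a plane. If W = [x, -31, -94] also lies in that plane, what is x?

-51/5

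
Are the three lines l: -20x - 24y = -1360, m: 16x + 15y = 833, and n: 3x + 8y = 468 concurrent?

No

Intersecting l and m: solving the 2×2 system gives (x, y) = (-34/7, 425/7).
Substitute into n: (3)(-34/7) + (8)(425/7) = 3298/7.
But n requires 468 ≠ 3298/7, so the three lines have no common point.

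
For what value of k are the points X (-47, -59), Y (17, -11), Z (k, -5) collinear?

25

The three points are collinear iff det[XY; XZ] = 0.
This determinant is linear in k: (-48)k + (1200) = 0, so k = 25.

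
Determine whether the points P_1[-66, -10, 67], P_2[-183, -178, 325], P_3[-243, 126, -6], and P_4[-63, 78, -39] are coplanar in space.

Yes

A normal to the plane through P_1, P_2, P_3 is n = P_1P_2 × P_1P_3 = (-22824, -54207, -45648).
The plane has equation n·P = -1009962. For P_4: n·P_4 = -1009962.
Equal, so P_4 lies in the plane and all four are coplanar.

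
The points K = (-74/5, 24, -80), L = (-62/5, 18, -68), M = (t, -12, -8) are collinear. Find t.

-2/5

Direction KL = (12/5, -6, 12). From the y-coordinate of M, the parameter along the line is τ = (-12 − 24)/(-6) = 6.
Then t = (-74/5) + 6·(12/5) = -2/5.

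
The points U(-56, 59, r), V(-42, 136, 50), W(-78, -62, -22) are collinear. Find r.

Direction VW = (-36, -198, -72). From the x-coordinate of U, the parameter along the line is τ = (-56 − (-42))/(-36) = 7/18.
Then r = 50 + 7/18·(-72) = 22.

22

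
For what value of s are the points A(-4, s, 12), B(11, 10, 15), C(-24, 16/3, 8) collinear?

Direction BC = (-35, -14/3, -7). From the x-coordinate of A, the parameter along the line is τ = (-4 − 11)/(-35) = 3/7.
Then s = 10 + 3/7·(-14/3) = 8.

8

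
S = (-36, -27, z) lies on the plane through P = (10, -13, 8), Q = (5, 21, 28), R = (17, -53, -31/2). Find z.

A normal to the plane is n = PQ × PR = (1, 45/2, -38).
S lies in the plane iff n · PS = 0.
This gives (-38)z + (-57) = 0, so z = -3/2.

-3/2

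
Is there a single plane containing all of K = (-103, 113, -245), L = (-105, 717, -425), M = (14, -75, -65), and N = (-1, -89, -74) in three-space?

A normal to the plane through K, L, M is n = KL × KM = (74880, -20700, -70292).
The plane has equation n·P = 7169800. For N: n·N = 6969028.
6969028 ≠ 7169800, so N is off the plane.

No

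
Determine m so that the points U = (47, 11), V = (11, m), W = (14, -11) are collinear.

The three points are collinear iff det[UV; UW] = 0.
This determinant is linear in m: (33)m + (429) = 0, so m = -13.

-13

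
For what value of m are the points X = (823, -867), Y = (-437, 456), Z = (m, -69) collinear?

Collinearity: (Z − X) must be parallel to (Y − X) = (-1260, 1323).
Cross-multiplying the components: (m − 823)·(1323) = (798)·(-1260).
Solving gives m = 63.

63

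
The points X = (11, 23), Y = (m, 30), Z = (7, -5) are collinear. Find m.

12

The three points are collinear iff det[XY; XZ] = 0.
This determinant is linear in m: (-28)m + (336) = 0, so m = 12.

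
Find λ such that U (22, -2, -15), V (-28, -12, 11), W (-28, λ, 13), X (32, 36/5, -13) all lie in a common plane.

-10

Normal to plane UVX: n = (-1296/5, 360, -360); plane equation n·P = -5112/5.
Requiring n·W = -5112/5: (360)λ + (12888/5) = -5112/5.
So λ = -10.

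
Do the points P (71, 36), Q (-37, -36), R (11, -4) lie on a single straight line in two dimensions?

Yes

PQ = (-108, -72), PR = (-60, -40).
det[PQ; PR] = (-108)(-40) − (-72)(-60) = 0.
The determinant is zero, so the points are collinear.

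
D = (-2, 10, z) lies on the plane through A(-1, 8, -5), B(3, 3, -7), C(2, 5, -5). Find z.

-3

The plane through A, B, C has equation −6x − 6y + 3z = -57.
Substituting D: (3)z + (-48) = -57, so z = -3.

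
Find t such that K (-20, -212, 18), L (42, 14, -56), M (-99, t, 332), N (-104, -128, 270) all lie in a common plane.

65

The points are coplanar iff KL · (KM × KN) = 0.
Expanding, this is linear in t: (9408)t + (-611520) = 0.
So t = 65.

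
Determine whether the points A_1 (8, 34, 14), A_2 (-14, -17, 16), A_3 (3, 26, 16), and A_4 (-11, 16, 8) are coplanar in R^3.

The four points are coplanar iff the 3×3 determinant with rows A_1A_2, A_1A_3, A_1A_4 is zero.
Rows: (-22, -51, 2), (-5, -8, 2), (-19, -18, -6).
Expanding along the first row: (-22)(84) − (-51)(68) + (2)(-62) = 1496.
Nonzero ⇒ not coplanar.

No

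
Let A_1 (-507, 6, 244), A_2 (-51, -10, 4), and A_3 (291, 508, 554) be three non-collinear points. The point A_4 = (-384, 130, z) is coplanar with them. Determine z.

356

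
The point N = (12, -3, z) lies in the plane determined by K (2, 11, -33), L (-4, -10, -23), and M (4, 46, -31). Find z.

-59

A normal to the plane is n = KL × KM = (-392, 32, -168).
N lies in the plane iff n · KN = 0.
This gives (-168)z + (-9912) = 0, so z = -59.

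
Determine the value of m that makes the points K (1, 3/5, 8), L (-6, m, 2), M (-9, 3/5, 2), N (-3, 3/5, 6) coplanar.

3/5

Coplanarity ⇔ det[KL; KM; KN] = 0.
Expanding, this is linear in m: (4)m + (-12/5) = 0.
So m = 3/5.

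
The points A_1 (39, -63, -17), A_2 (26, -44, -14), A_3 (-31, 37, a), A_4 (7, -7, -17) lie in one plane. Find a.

1

Normal to plane A_1A_2A_4: n = (-168, -96, -120); plane equation n·P = 1536.
Requiring n·A_3 = 1536: (-120)a + (1656) = 1536.
So a = 1.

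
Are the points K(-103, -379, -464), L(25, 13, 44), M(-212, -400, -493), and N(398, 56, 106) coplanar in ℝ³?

Yes

A normal to the plane through K, L, M is n = KL × KM = (-700, -51660, 40040).
The plane has equation n·P = 1072680. For N: n·N = 1072680.
Equal, so N lies in the plane and all four are coplanar.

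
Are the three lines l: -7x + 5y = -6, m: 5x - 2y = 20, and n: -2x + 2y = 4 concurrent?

Lines aᵢx + bᵢy = cᵢ with pairwise distinct directions are concurrent exactly when det[aᵢ bᵢ cᵢ] = 0.
Here the determinant is 0.
It vanishes, so the lines are concurrent at (8, 10).

Yes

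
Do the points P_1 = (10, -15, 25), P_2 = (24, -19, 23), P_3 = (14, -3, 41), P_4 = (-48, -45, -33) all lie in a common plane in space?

No

A normal to the plane through P_1, P_2, P_3 is n = P_1P_2 × P_1P_3 = (-40, -232, 184).
The plane has equation n·P = 7680. For P_4: n·P_4 = 6288.
6288 ≠ 7680, so P_4 is off the plane.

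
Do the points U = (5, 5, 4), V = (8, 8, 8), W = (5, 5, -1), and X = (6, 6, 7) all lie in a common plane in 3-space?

Yes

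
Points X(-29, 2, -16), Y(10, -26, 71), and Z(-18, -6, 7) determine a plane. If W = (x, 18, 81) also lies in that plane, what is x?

-40

A normal to the plane is n = XY × XZ = (52, 60, -4).
W lies in the plane iff n · XW = 0.
This gives (52)x + (2080) = 0, so x = -40.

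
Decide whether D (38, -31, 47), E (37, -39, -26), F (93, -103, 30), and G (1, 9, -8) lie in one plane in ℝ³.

Yes

The four points are coplanar iff the 3×3 determinant with rows DE, DF, DG is zero.
Rows: (-1, -8, -73), (55, -72, -17), (-37, 40, -55).
Expanding along the first row: (-1)(4640) − (-8)(-3654) + (-73)(-464) = 0.
Zero determinant ⇒ coplanar.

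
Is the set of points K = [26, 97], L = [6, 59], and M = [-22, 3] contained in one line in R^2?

KL = (-20, -38), KM = (-48, -94).
If collinear, KM would be a scalar multiple of KL. But (-20)·(-94) ≠ (-38)·(-48) (difference 56), so they are not parallel; the points are not collinear.

No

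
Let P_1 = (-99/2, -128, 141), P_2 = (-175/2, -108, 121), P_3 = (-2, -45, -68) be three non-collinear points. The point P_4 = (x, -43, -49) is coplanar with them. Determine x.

-40

Coplanarity requires P_1P_2 · (P_1P_3 × P_1P_4) = 0.
P_1P_2 = (-38, 20, -20), P_1P_3 = (95/2, 83, -209); the triple product is linear in x with coefficient -2520 and constant term -100800.
Setting it to zero: x = -40.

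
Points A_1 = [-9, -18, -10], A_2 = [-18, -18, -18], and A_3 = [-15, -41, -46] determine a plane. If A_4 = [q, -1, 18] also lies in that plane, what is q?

The plane through A_1, A_2, A_3 has equation −184x − 276y + 207z = 4554.
Substituting A_4: (-184)q + (4002) = 4554, so q = -3.

-3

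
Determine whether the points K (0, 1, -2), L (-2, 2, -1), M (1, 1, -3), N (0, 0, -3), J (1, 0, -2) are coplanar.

No

The plane through K, L, M has normal n = KL × KM = (-1, -1, -1) and equation n·P = 1.
Checking the remaining points: n·N = 3, n·J = 1.
Since n·N = 3 ≠ 1, N is off the plane and the points are not all coplanar.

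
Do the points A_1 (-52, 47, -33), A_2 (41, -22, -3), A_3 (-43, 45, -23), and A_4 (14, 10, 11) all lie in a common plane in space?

With A_1 as base: A_1A_2 = (93, -69, 30), A_1A_3 = (9, -2, 10), A_1A_4 = (66, -37, 44).
A_1A_3 × A_1A_4 = (282, 264, -201).
A_1A_2 · (A_1A_3 × A_1A_4) = 1980.
Since 1980 ≠ 0, the four points are not coplanar.

No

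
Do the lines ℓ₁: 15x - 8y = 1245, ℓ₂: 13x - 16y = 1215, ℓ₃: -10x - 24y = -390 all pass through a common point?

Yes

Intersecting ℓ₁ and ℓ₂: solving the 2×2 system gives (x, y) = (75, -15).
Substitute into ℓ₃: (-10)(75) + (-24)(-15) = -390.
This equals -390, so (75, -15) lies on all three lines and they are concurrent.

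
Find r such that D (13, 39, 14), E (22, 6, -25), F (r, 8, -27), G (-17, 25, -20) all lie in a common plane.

13

Normal to plane DEG: n = (576, 1476, -1116); plane equation n·P = 49428.
Requiring n·F = 49428: (576)r + (41940) = 49428.
So r = 13.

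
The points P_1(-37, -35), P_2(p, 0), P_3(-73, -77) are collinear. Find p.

Collinearity: (P_2 − P_1) must be parallel to (P_3 − P_1) = (-36, -42).
Cross-multiplying the components: (p − (-37))·(-42) = (35)·(-36).
Solving gives p = -7.

-7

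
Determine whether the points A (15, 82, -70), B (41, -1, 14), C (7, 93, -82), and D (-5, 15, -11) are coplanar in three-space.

With A as base: AB = (26, -83, 84), AC = (-8, 11, -12), AD = (-20, -67, 59).
AC × AD = (-155, 712, 756).
AB · (AC × AD) = 378.
Since 378 ≠ 0, the four points are not coplanar.

No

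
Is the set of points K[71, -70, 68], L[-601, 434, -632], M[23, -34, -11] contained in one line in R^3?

No

KL = (-672, 504, -700), KM = (-48, 36, -79).
Comparing components 2 and 3: (504)(-79) − (-700)(36) = -14616 ≠ 0, so KL and KM are not parallel and the points are not collinear.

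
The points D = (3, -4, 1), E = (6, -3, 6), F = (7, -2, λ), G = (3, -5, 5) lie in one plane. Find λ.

Coplanarity ⇔ det[DE; DF; DG] = 0.
Expanding, this is linear in λ: (3)λ + (-15) = 0.
So λ = 5.

5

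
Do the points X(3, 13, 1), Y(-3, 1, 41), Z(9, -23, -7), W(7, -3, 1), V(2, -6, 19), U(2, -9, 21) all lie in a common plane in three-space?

No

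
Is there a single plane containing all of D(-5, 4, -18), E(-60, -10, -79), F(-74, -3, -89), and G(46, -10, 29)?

No

With D as base: DE = (-55, -14, -61), DF = (-69, -7, -71), DG = (51, -14, 47).
DF × DG = (-1323, -378, 1323).
DE · (DF × DG) = -2646.
Since -2646 ≠ 0, the four points are not coplanar.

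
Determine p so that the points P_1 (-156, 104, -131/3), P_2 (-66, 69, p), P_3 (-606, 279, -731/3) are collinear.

-11/3

Collinearity requires P_1P_2 × P_1P_3 = 0; each component is linear in p.
The x-component gives (-175)p + (-1925/3) = 0, so p = -11/3.
The remaining components then also vanish.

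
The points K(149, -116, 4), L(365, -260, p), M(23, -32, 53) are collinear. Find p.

Collinearity requires KL × KM = 0; each component is linear in p.
The x-component gives (-84)p + (-6720) = 0, so p = -80.
The remaining components then also vanish.

-80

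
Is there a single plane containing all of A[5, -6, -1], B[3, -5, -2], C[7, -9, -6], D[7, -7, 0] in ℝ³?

A normal to the plane through A, B, C is n = AB × AC = (-8, -12, 4).
The plane has equation n·P = 28. For D: n·D = 28.
Equal, so D lies in the plane and all four are coplanar.

Yes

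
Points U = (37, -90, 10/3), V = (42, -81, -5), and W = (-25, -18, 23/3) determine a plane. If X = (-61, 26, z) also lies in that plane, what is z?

Coplanarity requires UV · (UW × UX) = 0.
UV = (5, 9, -25/3), UW = (-62, 72, 13/3); the triple product is linear in z with coefficient 918 and constant term -8262.
Setting it to zero: z = 9.

9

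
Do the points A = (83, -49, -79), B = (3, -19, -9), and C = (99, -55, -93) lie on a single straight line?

AB = (-80, 30, 70), AC = (16, -6, -14).
Each component of AC is -1/5 times the corresponding component of AB, so AC = -1/5·AB and the points are collinear.

Yes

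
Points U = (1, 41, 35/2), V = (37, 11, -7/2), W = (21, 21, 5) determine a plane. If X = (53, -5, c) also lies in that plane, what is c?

-27/2

A normal to the plane is n = UV × UW = (-45, 30, -120).
X lies in the plane iff n · UX = 0.
This gives (-120)c + (-1620) = 0, so c = -27/2.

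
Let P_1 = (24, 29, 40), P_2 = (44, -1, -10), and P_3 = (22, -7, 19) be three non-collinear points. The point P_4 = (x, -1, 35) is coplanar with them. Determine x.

14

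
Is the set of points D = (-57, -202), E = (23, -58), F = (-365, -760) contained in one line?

DE = (80, 144), DF = (-308, -558).
Twice the signed area of △DEF is (80)(-558) − (144)(-308) = -288.
The area is nonzero, so the three points are not collinear.

No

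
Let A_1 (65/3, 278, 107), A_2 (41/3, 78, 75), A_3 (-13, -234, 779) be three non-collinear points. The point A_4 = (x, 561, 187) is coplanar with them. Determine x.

97/3

Coplanarity requires A_1A_2 · (A_1A_3 × A_1A_4) = 0.
A_1A_2 = (-8, -200, -32), A_1A_3 = (-104/3, -512, 672); the triple product is linear in x with coefficient -150784 and constant term 14626048/3.
Setting it to zero: x = 97/3.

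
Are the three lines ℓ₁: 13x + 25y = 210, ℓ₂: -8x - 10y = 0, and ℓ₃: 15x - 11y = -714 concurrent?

Yes

The three lines meet at one point iff the augmented coefficient matrix [aᵢ bᵢ cᵢ] has rank < 3, i.e. its determinant vanishes.
Here the determinant is 0.
It vanishes, so the lines are concurrent at (-30, 24).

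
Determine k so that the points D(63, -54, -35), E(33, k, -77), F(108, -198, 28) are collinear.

42

Collinearity requires DE × DF = 0; each component is linear in k.
The x-component gives (63)k + (-2646) = 0, so k = 42.
The remaining components then also vanish.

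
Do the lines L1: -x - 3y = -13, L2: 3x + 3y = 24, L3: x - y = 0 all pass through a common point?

No

Intersecting L1 and L2: solving the 2×2 system gives (x, y) = (11/2, 5/2).
Substitute into L3: (1)(11/2) + (-1)(5/2) = 3.
But L3 requires 0 ≠ 3, so the three lines have no common point.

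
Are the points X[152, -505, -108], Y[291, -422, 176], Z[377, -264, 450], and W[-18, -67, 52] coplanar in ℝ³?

With X as base: XY = (139, 83, 284), XZ = (225, 241, 558), XW = (-170, 438, 160).
XZ × XW = (-205844, -130860, 139520).
XY · (XZ × XW) = 149984.
Since 149984 ≠ 0, the four points are not coplanar.

No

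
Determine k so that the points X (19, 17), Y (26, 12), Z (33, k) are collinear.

7

Collinearity: (Z − X) must be parallel to (Y − X) = (7, -5).
Cross-multiplying the components: (k − 17)·(7) = (14)·(-5).
Solving gives k = 7.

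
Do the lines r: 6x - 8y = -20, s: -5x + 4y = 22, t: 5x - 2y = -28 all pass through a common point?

No

The three lines meet at one point iff the augmented coefficient matrix [aᵢ bᵢ cᵢ] has rank < 3, i.e. its determinant vanishes.
Here the determinant is 32.
Nonzero, so no common point exists.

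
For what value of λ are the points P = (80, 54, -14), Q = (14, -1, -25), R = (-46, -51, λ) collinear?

-35

Direction PQ = (-66, -55, -11). From the x-coordinate of R, the parameter along the line is τ = (-46 − 80)/(-66) = 21/11.
Then λ = (-14) + 21/11·(-11) = -35.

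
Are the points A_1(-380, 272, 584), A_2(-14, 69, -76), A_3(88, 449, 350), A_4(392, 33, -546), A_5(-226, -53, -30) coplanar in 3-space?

The plane through A_1, A_2, A_3 has normal n = A_1A_2 × A_1A_3 = (164322, -223236, 159786) and equation n·P = -29847528.
Checking the remaining points: n·A_4 = -30195720, n·A_5 = -30098844.
Since n·A_4 = -30195720 ≠ -29847528, A_4 is off the plane and the points are not all coplanar.

No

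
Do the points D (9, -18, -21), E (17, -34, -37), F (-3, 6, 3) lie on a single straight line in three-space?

DE = (8, -16, -16), DF = (-12, 24, 24).
DE × DF = (0, 0, 0).
The cross product vanishes, so the three points are collinear.

Yes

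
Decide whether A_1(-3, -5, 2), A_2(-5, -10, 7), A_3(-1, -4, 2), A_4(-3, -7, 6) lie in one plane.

With A_1 as base: A_1A_2 = (-2, -5, 5), A_1A_3 = (2, 1, 0), A_1A_4 = (0, -2, 4).
A_1A_3 × A_1A_4 = (4, -8, -4).
A_1A_2 · (A_1A_3 × A_1A_4) = 12.
Since 12 ≠ 0, the four points are not coplanar.

No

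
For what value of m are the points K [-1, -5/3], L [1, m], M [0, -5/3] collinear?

Collinearity: (L − K) must be parallel to (M − K) = (1, 0).
Cross-multiplying the components: (m − (-5/3))·(1) = (2)·(0).
Solving gives m = -5/3.

-5/3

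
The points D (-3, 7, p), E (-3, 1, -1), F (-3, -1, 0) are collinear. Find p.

-4

Direction EF = (0, -2, 1). From the y-coordinate of D, the parameter along the line is τ = (7 − 1)/(-2) = -3.
Then p = (-1) + (-3)·(1) = -4.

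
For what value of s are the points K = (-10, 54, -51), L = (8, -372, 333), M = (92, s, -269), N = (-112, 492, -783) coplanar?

916

Coplanarity ⇔ det[KL; KM; KN] = 0.
Expanding, this is linear in s: (25992)s + (-23808672) = 0.
So s = 916.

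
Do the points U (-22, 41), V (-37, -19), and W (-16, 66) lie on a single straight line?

No

UV = (-15, -60), UW = (6, 25).
If collinear, UW would be a scalar multiple of UV. But (-15)·(25) ≠ (-60)·(6) (difference -15), so they are not parallel; the points are not collinear.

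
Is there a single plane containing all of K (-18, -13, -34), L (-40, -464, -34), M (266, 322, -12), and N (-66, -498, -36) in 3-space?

No

The four points are coplanar iff the 3×3 determinant with rows KL, KM, KN is zero.
Rows: (-22, -451, 0), (284, 335, 22), (-48, -485, -2).
Expanding along the first row: (-22)(10000) − (-451)(488) + (0)(-121660) = 88.
Nonzero ⇒ not coplanar.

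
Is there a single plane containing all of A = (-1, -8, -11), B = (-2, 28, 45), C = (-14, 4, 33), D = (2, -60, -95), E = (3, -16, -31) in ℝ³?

Yes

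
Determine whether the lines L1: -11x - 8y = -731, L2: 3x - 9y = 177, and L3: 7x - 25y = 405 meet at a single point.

Yes

Intersecting L1 and L2: solving the 2×2 system gives (x, y) = (65, 2).
Substitute into L3: (7)(65) + (-25)(2) = 405.
This equals 405, so (65, 2) lies on all three lines and they are concurrent.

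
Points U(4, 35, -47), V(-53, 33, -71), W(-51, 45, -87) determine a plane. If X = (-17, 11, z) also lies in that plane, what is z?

-23

Coplanarity requires UV · (UW × UX) = 0.
UV = (-57, -2, -24), UW = (-55, 10, -40); the triple product is linear in z with coefficient -680 and constant term -15640.
Setting it to zero: z = -23.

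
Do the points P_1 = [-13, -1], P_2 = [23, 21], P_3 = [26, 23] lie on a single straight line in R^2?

P_1P_2 = (36, 22), P_1P_3 = (39, 24).
Twice the signed area of △P_1P_2P_3 is (36)(24) − (22)(39) = 6.
The area is nonzero, so the three points are not collinear.

No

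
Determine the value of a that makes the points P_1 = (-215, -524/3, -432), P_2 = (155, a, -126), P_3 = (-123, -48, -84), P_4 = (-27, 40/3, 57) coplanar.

Normal to plane P_1P_3P_4: n = (-3484, 20436, -19552/3); plane equation n·P = -4940.
Requiring n·P_2 = -4940: (20436)a + (281164) = -4940.
So a = -14.

-14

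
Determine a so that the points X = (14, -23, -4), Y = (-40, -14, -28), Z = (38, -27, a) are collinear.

20/3

Collinearity requires XY × XZ = 0; each component is linear in a.
The x-component gives (9)a + (-60) = 0, so a = 20/3.
The remaining components then also vanish.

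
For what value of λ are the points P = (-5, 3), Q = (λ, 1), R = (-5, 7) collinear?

-5

The three points are collinear iff det[PQ; PR] = 0.
This determinant is linear in λ: (4)λ + (20) = 0, so λ = -5.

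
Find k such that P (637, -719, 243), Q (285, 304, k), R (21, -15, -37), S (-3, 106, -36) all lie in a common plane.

162

Normal to plane PRS: n = (34584, 7336, -57640); plane equation n·X = 2748904.
Requiring n·Q = 2748904: (-57640)k + (12086584) = 2748904.
So k = 162.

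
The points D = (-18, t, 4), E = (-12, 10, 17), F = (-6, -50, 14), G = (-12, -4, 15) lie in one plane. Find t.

-42

Coplanarity ⇔ det[DE; DF; DG] = 0.
Expanding, this is linear in t: (-12)t + (-504) = 0.
So t = -42.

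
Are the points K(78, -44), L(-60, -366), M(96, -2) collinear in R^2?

Yes

KL = (-138, -322), KM = (18, 42).
Checking proportionality: KM = -3/23·KL, so the vectors are parallel and the points are collinear.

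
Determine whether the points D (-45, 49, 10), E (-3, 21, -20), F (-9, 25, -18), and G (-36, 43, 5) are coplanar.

Yes

With D as base: DE = (42, -28, -30), DF = (36, -24, -28), DG = (9, -6, -5).
DF × DG = (-48, -72, 0).
DE · (DF × DG) = 0.
The scalar triple product vanishes, so the four points are coplanar.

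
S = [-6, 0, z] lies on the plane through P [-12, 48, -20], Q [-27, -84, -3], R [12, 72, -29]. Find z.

A normal to the plane is n = PQ × PR = (780, 273, 2808).
S lies in the plane iff n · PS = 0.
This gives (2808)z + (47736) = 0, so z = -17.

-17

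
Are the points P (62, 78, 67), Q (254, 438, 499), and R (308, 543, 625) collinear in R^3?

PQ = (192, 360, 432), PR = (246, 465, 558).
Comparing components 3 and 1: (432)(246) − (192)(558) = -864 ≠ 0, so PQ and PR are not parallel and the points are not collinear.

No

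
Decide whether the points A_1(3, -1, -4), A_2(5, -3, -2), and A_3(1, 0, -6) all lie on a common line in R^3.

A_1A_2 = (2, -2, 2), A_1A_3 = (-2, 1, -2).
A_1A_2 × A_1A_3 = (2, 0, -2).
The cross product is nonzero, so the points do not lie on one line.

No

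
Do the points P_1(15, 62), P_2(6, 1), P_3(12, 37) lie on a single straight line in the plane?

No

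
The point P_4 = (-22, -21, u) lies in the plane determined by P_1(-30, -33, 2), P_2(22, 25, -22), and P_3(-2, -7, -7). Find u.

A normal to the plane is n = P_1P_2 × P_1P_3 = (102, -204, -272).
P_4 lies in the plane iff n · P_1P_4 = 0.
This gives (-272)u + (-1088) = 0, so u = -4.

-4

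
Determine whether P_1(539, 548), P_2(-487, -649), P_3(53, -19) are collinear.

Yes

P_1P_2 = (-1026, -1197), P_1P_3 = (-486, -567).
det[P_1P_2; P_1P_3] = (-1026)(-567) − (-1197)(-486) = 0.
The determinant is zero, so the points are collinear.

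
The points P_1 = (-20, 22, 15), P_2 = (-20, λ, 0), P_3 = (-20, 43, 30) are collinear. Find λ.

1

Collinearity requires P_1P_2 × P_1P_3 = 0; each component is linear in λ.
The x-component gives (15)λ + (-15) = 0, so λ = 1.
The remaining components then also vanish.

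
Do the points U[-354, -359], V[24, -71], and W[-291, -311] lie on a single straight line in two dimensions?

Yes

UV = (378, 288), UW = (63, 48).
Checking proportionality: UW = 1/6·UV, so the vectors are parallel and the points are collinear.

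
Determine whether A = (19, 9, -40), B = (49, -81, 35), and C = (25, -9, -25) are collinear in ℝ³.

AB = (30, -90, 75), AC = (6, -18, 15).
AB × AC = (0, 0, 0).
The cross product vanishes, so the three points are collinear.

Yes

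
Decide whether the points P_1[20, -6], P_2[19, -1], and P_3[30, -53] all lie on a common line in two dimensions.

P_1P_2 = (-1, 5), P_1P_3 = (10, -47).
det[P_1P_2; P_1P_3] = (-1)(-47) − (5)(10) = -3.
The determinant is nonzero, so they are not collinear.

No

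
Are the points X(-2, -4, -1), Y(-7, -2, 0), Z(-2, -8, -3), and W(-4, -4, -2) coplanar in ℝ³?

With X as base: XY = (-5, 2, 1), XZ = (0, -4, -2), XW = (-2, 0, -1).
XZ × XW = (4, 4, -8).
XY · (XZ × XW) = -20.
Since -20 ≠ 0, the four points are not coplanar.

No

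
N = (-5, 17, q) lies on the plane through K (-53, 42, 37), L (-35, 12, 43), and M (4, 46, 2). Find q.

23

A normal to the plane is n = KL × KM = (1026, 972, 1782).
N lies in the plane iff n · KN = 0.
This gives (1782)q + (-40986) = 0, so q = 23.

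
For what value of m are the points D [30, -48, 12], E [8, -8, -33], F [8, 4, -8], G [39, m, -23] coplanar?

-90

The points are coplanar iff DE · (DF × DG) = 0.
Expanding, this is linear in m: (550)m + (49500) = 0.
So m = -90.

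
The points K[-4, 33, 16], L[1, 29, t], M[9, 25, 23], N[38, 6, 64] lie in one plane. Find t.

39

Normal to plane KMN: n = (-195, -330, -15); plane equation n·P = -10350.
Requiring n·L = -10350: (-15)t + (-9765) = -10350.
So t = 39.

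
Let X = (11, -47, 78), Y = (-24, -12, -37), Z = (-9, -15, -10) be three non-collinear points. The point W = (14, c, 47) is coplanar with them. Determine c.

Coplanarity requires XY · (XZ × XW) = 0.
XY = (-35, 35, -115), XZ = (-20, 32, -88); the triple product is linear in c with coefficient -780 and constant term -21840.
Setting it to zero: c = -28.

-28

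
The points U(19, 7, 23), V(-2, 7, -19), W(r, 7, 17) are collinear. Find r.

Direction UV = (-21, 0, -42). From the z-coordinate of W, the parameter along the line is τ = (17 − 23)/(-42) = 1/7.
Then r = 19 + 1/7·(-21) = 16.

16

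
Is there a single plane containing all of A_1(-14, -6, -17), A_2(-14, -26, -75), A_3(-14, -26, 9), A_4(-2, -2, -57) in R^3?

The four points are coplanar iff the 3×3 determinant with rows A_1A_2, A_1A_3, A_1A_4 is zero.
Rows: (0, -20, -58), (0, -20, 26), (12, 4, -40).
Expanding along the first row: (0)(696) − (-20)(-312) + (-58)(240) = -20160.
Nonzero ⇒ not coplanar.

No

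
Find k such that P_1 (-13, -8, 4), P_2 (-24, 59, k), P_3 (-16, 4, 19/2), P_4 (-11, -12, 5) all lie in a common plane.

51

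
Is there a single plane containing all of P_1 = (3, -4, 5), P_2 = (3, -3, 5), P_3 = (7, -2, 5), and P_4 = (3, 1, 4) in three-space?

A normal to the plane through P_1, P_2, P_3 is n = P_1P_2 × P_1P_3 = (0, 0, -4).
The plane has equation n·P = -20. For P_4: n·P_4 = -16.
-16 ≠ -20, so P_4 is off the plane.

No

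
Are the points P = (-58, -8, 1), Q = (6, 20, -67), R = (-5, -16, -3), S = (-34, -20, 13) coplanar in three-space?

No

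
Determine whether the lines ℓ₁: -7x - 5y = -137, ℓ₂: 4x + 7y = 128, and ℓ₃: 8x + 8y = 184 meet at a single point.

Yes

Intersecting ℓ₁ and ℓ₂: solving the 2×2 system gives (x, y) = (11, 12).
Substitute into ℓ₃: (8)(11) + (8)(12) = 184.
This equals 184, so (11, 12) lies on all three lines and they are concurrent.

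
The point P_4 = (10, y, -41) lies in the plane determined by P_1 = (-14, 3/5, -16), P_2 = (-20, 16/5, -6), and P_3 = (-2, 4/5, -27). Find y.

-4/5

A normal to the plane is n = P_1P_2 × P_1P_3 = (-153/5, 54, -162/5).
P_4 lies in the plane iff n · P_1P_4 = 0.
This gives (54)y + (216/5) = 0, so y = -4/5.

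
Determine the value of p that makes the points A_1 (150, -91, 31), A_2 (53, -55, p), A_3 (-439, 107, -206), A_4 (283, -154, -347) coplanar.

72

The points are coplanar iff A_1A_2 · (A_1A_3 × A_1A_4) = 0.
Expanding, this is linear in p: (10773)p + (-775656) = 0.
So p = 72.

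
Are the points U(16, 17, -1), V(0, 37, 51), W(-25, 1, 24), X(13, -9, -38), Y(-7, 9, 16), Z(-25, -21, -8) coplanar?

The plane through U, V, W has normal n = UV × UW = (1332, -1732, 1076) and equation n·P = -9208.
Checking the remaining points: n·X = -7984, n·Y = -7696, n·Z = -5536.
Since n·X = -7984 ≠ -9208, X is off the plane and the points are not all coplanar.

No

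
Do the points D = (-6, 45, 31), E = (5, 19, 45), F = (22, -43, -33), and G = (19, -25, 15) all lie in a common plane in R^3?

No

With D as base: DE = (11, -26, 14), DF = (28, -88, -64), DG = (25, -70, -16).
DF × DG = (-3072, -1152, 240).
DE · (DF × DG) = -480.
Since -480 ≠ 0, the four points are not coplanar.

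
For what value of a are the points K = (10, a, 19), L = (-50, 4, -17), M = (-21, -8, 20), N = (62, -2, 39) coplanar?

Coplanarity ⇔ det[KL; KM; KN] = 0.
Expanding, this is linear in a: (-2520)a + (-5040) = 0.
So a = -2.

-2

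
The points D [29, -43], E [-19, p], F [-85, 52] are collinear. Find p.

-3

Collinearity: (E − D) must be parallel to (F − D) = (-114, 95).
Cross-multiplying the components: (p − (-43))·(-114) = (-48)·(95).
Solving gives p = -3.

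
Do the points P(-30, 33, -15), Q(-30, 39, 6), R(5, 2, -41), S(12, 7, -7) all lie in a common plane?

Yes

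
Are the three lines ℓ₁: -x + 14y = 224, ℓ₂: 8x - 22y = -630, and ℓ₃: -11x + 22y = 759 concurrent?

Intersecting ℓ₁ and ℓ₂: solving the 2×2 system gives (x, y) = (-1946/45, 581/45).
Substitute into ℓ₃: (-11)(-1946/45) + (22)(581/45) = 11396/15.
But ℓ₃ requires 759 ≠ 11396/15, so the three lines have no common point.

No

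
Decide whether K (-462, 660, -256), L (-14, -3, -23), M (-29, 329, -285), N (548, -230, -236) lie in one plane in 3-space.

No

The four points are coplanar iff the 3×3 determinant with rows KL, KM, KN is zero.
Rows: (448, -663, 233), (433, -331, -29), (1010, -890, 20).
Expanding along the first row: (448)(-32430) − (-663)(37950) + (233)(-51060) = -1264770.
Nonzero ⇒ not coplanar.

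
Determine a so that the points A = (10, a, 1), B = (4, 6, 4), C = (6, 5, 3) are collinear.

3

Direction BC = (2, -1, -1). From the x-coordinate of A, the parameter along the line is τ = (10 − 4)/2 = 3.
Then a = 6 + 3·(-1) = 3.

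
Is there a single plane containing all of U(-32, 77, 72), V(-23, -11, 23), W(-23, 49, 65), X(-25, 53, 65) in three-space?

Yes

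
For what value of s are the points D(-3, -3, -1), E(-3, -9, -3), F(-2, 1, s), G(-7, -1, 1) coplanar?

0

The points are coplanar iff DE · (DF × DG) = 0.
Expanding, this is linear in s: (24)s + (0) = 0.
So s = 0.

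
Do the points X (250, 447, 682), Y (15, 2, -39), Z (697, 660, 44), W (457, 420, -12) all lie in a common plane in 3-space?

Yes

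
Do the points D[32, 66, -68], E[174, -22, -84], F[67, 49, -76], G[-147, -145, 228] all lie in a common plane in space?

No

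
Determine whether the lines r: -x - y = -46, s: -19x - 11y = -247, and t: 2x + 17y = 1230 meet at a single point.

The three lines meet at one point iff the augmented coefficient matrix [aᵢ bᵢ cᵢ] has rank < 3, i.e. its determinant vanishes.
Here the determinant is 301.
Nonzero, so no common point exists.

No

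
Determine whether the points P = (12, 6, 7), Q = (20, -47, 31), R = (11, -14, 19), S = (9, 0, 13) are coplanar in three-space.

No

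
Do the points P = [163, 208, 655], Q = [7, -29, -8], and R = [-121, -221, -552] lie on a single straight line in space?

PQ = (-156, -237, -663), PR = (-284, -429, -1207).
Comparing components 2 and 3: (-237)(-1207) − (-663)(-429) = 1632 ≠ 0, so PQ and PR are not parallel and the points are not collinear.

No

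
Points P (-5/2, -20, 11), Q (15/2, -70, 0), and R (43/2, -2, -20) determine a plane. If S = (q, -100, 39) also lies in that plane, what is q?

-45/2

Coplanarity requires PQ · (PR × PS) = 0.
PQ = (10, -50, -11), PR = (24, 18, -31); the triple product is linear in q with coefficient 1748 and constant term 39330.
Setting it to zero: q = -45/2.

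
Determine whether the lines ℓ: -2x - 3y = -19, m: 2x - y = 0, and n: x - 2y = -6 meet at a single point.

No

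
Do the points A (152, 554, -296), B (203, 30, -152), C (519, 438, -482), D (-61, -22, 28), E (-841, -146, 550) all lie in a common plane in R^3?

No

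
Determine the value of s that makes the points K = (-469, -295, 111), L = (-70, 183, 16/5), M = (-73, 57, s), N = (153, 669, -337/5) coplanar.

49/5

Normal to plane KLN: n = (18644, 4130, 87320); plane equation n·P = -269866.
Requiring n·M = -269866: (87320)s + (-1125602) = -269866.
So s = 49/5.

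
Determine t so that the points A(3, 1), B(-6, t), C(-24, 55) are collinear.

19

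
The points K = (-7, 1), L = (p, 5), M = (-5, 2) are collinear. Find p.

Collinearity: (L − K) must be parallel to (M − K) = (2, 1).
Cross-multiplying the components: (p − (-7))·(1) = (4)·(2).
Solving gives p = 1.

1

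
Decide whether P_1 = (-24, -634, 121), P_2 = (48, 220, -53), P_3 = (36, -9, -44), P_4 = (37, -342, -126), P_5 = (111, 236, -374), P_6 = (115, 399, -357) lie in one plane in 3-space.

The plane through P_1, P_2, P_3 has normal n = P_1P_2 × P_1P_3 = (-32160, 1440, -6240) and equation n·P = -896160.
Checking the remaining points: n·P_4 = -896160, n·P_5 = -896160, n·P_6 = -896160.
All equal -896160, so all 6 points lie in one plane.

Yes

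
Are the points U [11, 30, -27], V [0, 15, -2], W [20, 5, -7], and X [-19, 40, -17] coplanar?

No

With U as base: UV = (-11, -15, 25), UW = (9, -25, 20), UX = (-30, 10, 10).
UW × UX = (-450, -690, -660).
UV · (UW × UX) = -1200.
Since -1200 ≠ 0, the four points are not coplanar.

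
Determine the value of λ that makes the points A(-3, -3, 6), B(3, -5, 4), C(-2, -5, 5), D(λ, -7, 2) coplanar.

Normal to plane ABC: n = (-2, 4, -10); plane equation n·P = -66.
Requiring n·D = -66: (-2)λ + (-48) = -66.
So λ = 9.

9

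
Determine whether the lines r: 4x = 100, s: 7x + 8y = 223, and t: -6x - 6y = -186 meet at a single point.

Intersecting r and s: solving the 2×2 system gives (x, y) = (25, 6).
Substitute into t: (-6)(25) + (-6)(6) = -186.
This equals -186, so (25, 6) lies on all three lines and they are concurrent.

Yes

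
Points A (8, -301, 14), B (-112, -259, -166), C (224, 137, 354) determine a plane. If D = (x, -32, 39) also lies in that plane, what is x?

19

A normal to the plane is n = AB × AC = (93120, 1920, -61632).
D lies in the plane iff n · AD = 0.
This gives (93120)x + (-1769280) = 0, so x = 19.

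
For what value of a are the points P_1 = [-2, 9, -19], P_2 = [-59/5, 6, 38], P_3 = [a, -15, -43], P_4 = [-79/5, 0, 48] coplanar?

-42/5

Coplanarity ⇔ det[P_1P_2; P_1P_3; P_1P_4] = 0.
Expanding, this is linear in a: (-312)a + (-13104/5) = 0.
So a = -42/5.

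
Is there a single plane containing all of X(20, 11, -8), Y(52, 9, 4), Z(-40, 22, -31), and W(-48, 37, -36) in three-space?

With X as base: XY = (32, -2, 12), XZ = (-60, 11, -23), XW = (-68, 26, -28).
XZ × XW = (290, -116, -812).
XY · (XZ × XW) = -232.
Since -232 ≠ 0, the four points are not coplanar.

No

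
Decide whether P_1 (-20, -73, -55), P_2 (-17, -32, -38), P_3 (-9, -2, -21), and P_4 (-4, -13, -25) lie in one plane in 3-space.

With P_1 as base: P_1P_2 = (3, 41, 17), P_1P_3 = (11, 71, 34), P_1P_4 = (16, 60, 30).
P_1P_3 × P_1P_4 = (90, 214, -476).
P_1P_2 · (P_1P_3 × P_1P_4) = 952.
Since 952 ≠ 0, the four points are not coplanar.

No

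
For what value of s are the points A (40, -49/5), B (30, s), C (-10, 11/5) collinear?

-37/5

Collinearity: (B − A) must be parallel to (C − A) = (-50, 12).
Cross-multiplying the components: (s − (-49/5))·(-50) = (-10)·(12).
Solving gives s = -37/5.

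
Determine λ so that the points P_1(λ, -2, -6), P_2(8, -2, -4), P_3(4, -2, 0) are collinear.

10

Collinearity requires P_1P_2 × P_1P_3 = 0; each component is linear in λ.
The y-component gives (4)λ + (-40) = 0, so λ = 10.
The remaining components then also vanish.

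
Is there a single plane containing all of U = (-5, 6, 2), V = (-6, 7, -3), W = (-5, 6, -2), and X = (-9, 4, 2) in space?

With U as base: UV = (-1, 1, -5), UW = (0, 0, -4), UX = (-4, -2, 0).
UW × UX = (-8, 16, 0).
UV · (UW × UX) = 24.
Since 24 ≠ 0, the four points are not coplanar.

No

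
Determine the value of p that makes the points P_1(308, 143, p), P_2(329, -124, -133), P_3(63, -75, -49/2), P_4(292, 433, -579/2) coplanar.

-413/2

Coplanarity ⇔ det[P_1P_2; P_1P_3; P_1P_4] = 0.
Expanding, this is linear in p: (146349)p + (60442137/2) = 0.
So p = -413/2.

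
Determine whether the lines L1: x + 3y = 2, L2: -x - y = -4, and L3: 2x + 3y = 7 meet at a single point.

Yes

Intersecting L1 and L2: solving the 2×2 system gives (x, y) = (5, -1).
Substitute into L3: (2)(5) + (3)(-1) = 7.
This equals 7, so (5, -1) lies on all three lines and they are concurrent.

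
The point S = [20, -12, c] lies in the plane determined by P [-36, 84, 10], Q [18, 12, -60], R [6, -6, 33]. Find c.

-14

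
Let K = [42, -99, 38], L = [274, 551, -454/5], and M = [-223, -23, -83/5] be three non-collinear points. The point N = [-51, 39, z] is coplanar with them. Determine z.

The plane through K, L, M has equation −(128506/5)x + (233996/5)y + 189882z = 7514724/5.
Substituting N: (189882)z + (3135930) = 7514724/5, so z = -43/5.

-43/5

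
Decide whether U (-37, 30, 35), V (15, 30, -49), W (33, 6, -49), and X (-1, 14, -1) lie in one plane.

No

The four points are coplanar iff the 3×3 determinant with rows UV, UW, UX is zero.
Rows: (52, 0, -84), (70, -24, -84), (36, -16, -36).
Expanding along the first row: (52)(-480) − (0)(504) + (-84)(-256) = -3456.
Nonzero ⇒ not coplanar.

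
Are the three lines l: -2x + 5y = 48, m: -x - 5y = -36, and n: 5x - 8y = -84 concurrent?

Lines aᵢx + bᵢy = cᵢ with pairwise distinct directions are concurrent exactly when det[aᵢ bᵢ cᵢ] = 0.
Here the determinant is 0.
It vanishes, so the lines are concurrent at (-4, 8).

Yes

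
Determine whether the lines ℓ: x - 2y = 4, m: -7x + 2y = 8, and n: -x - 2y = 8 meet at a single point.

Intersecting ℓ and m: solving the 2×2 system gives (x, y) = (-2, -3).
Substitute into n: (-1)(-2) + (-2)(-3) = 8.
This equals 8, so (-2, -3) lies on all three lines and they are concurrent.

Yes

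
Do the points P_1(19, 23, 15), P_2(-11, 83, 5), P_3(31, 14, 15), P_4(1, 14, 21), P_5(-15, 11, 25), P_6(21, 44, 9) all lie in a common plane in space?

The plane through P_1, P_2, P_3 has normal n = P_1P_2 × P_1P_3 = (-90, -120, -450) and equation n·P = -11220.
Checking the remaining points: n·P_4 = -11220, n·P_5 = -11220, n·P_6 = -11220.
All equal -11220, so all 6 points lie in one plane.

Yes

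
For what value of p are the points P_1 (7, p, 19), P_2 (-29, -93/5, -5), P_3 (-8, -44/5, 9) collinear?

-9/5

Direction P_2P_3 = (21, 49/5, 14). From the x-coordinate of P_1, the parameter along the line is τ = (7 − (-29))/21 = 12/7.
Then p = (-93/5) + 12/7·(49/5) = -9/5.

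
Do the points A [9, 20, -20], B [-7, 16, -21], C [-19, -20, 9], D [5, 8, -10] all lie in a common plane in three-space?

With A as base: AB = (-16, -4, -1), AC = (-28, -40, 29), AD = (-4, -12, 10).
AC × AD = (-52, 164, 176).
AB · (AC × AD) = 0.
The scalar triple product vanishes, so the four points are coplanar.

Yes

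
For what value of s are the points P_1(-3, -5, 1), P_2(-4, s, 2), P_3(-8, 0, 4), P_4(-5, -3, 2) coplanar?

The points are coplanar iff P_1P_2 · (P_1P_3 × P_1P_4) = 0.
Expanding, this is linear in s: (-1)s + (-4) = 0.
So s = -4.

-4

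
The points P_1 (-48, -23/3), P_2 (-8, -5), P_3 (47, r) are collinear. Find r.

-4/3

Collinearity: (P_3 − P_1) must be parallel to (P_2 − P_1) = (40, 8/3).
Cross-multiplying the components: (r − (-23/3))·(40) = (95)·(8/3).
Solving gives r = -4/3.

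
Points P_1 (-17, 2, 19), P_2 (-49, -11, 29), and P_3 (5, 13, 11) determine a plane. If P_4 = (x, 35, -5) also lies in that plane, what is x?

The plane through P_1, P_2, P_3 has equation −6x − 36y − 66z = -1224.
Substituting P_4: (-6)x + (-930) = -1224, so x = 49.

49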